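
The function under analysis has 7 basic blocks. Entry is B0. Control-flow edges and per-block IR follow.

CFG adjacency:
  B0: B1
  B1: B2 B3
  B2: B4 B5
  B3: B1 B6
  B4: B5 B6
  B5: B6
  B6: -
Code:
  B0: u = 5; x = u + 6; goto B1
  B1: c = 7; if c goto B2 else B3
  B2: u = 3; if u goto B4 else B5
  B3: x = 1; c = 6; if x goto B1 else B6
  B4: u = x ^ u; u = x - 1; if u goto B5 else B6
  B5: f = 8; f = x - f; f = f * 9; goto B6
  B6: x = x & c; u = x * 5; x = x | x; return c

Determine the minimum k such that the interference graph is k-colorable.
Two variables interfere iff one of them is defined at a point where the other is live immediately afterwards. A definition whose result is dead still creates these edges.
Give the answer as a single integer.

Per-block:
  B0: def={u,x} ue=∅
  B1: def={c} ue=∅
  B2: def={u} ue=∅
  B3: def={c,x} ue=∅
  B4: def={u} ue={u,x}
  B5: def={f} ue={x}
  B6: def={u,x} ue={c,x}

Liveness:
  live B0: ∅→{x}
  live B1: {x}→{c,x}
  live B2: {c,x}→{c,u,x}
  live B3: ∅→{c,x}
  live B4: {c,u,x}→{c,x}
  live B5: {c,x}→{c,x}
  live B6: {c,x}→∅

Interference:
  c↔{f,u,x}
  f↔{c,x}
  u↔{c,x}
  x↔{c,f,u}

Colouring:
  {c,f,x} pairwise interfere (3-clique) ⇒ χ ≥ 3
  assign c→R0 f→R2 u→R2 x→R1 — no edge inside a register ⇒ χ ≤ 3
  χ = 3

Answer: 3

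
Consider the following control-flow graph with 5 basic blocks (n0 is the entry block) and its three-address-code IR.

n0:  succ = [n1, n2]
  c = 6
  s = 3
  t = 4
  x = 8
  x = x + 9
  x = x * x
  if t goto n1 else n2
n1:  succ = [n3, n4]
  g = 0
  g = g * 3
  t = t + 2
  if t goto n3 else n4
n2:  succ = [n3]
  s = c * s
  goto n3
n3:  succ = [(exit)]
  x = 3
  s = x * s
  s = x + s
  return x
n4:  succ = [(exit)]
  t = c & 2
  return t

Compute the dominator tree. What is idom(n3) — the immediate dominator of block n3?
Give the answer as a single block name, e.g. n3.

idom tree: n1←n0 n2←n0 n3←n0 n4←n1
Join-block Dom:
  n3: preds {n1,n2}: {n0,n1} ∩ {n0,n2} = {n0}; idom=n0

idom(n3) = n0

Answer: n0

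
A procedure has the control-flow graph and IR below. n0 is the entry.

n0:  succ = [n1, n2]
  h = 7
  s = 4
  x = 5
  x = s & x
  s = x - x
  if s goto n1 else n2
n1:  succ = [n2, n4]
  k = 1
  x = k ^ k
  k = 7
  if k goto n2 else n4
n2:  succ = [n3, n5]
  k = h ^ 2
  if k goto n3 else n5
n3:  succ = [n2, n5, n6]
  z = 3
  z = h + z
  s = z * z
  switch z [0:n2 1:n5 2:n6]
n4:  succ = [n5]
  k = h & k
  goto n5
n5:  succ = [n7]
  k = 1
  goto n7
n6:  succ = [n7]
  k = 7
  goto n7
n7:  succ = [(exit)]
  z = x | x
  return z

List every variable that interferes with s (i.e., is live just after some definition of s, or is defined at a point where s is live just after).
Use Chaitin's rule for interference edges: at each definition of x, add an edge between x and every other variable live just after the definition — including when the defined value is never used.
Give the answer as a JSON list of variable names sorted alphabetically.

Answer: ["h", "x", "z"]

Working:
def/use:
  n0: def={h,s,x} ue=∅
  n1: def={k,x} ue=∅
  n2: def={k} ue={h}
  n3: def={s,z} ue={h}
  n4: def={k} ue={h,k}
  n5: def={k} ue=∅
  n6: def={k} ue=∅
  n7: def={z} ue={x}

Backward fixpoint:
  n0 li=∅ lo={h,x}
  n1 li={h} lo={h,k,x}
  n2 li={h,x} lo={h,x}
  n3 li={h,x} lo={h,x}
  n4 li={h,k,x} lo={x}
  n5 li={x} lo={x}
  n6 li={x} lo={x}
  n7 li={x} lo=∅

Interfere edges:
  h: {k,s,x,z}
  k: {h,x}
  s: {h,x,z}
  x: {h,k,s,z}
  z: {h,s,x}

N(s) = ["h", "x", "z"]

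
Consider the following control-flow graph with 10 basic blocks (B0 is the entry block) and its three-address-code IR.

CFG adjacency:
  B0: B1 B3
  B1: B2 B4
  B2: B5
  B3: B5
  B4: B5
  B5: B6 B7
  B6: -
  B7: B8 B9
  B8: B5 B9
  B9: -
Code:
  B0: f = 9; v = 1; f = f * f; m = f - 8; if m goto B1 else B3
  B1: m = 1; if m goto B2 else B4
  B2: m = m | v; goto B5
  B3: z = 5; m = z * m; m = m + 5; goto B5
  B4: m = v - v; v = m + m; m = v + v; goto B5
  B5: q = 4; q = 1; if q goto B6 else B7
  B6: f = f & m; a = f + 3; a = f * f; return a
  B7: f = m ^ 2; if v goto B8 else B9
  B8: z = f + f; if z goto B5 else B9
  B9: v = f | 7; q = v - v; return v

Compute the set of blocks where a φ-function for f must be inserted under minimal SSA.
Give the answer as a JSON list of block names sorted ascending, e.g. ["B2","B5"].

idom tree: B1←B0 B2←B1 B3←B0 B4←B1 B5←B0 B6←B5 B7←B5 B8←B7 B9←B7
Dom at joins:
  B5: preds {B2,B3,B4,B8}: {B0,B1,B2} ∩ {B0,B3} ∩ {B0,B1,B4} ∩ {B0,B5,B7,B8} = {B0}; idom=B0
  B9: preds {B7,B8}: {B0,B5,B7} ∩ {B0,B5,B7,B8} = {B0,B5,B7}; idom=B7

Frontier:
  join B5 pred B2: B2→B1 stop@B0
  join B5 pred B3: B3 stop@B0
  join B5 pred B4: B4→B1 stop@B0
  join B5 pred B8: B8→B7→B5 stop@B0
  join B9 pred B7: · stop@B7
  join B9 pred B8: B8 stop@B7
  DF(B0)=∅
  DF(B1)={B5}
  DF(B2)={B5}
  DF(B3)={B5}
  DF(B4)={B5}
  DF(B5)={B5}
  DF(B6)=∅
  DF(B7)={B5}
  DF(B8)={B5,B9}
  DF(B9)=∅

φ for f: defs {B0,B6,B7}
  DF⁺ = {B5}

Answer: ["B5"]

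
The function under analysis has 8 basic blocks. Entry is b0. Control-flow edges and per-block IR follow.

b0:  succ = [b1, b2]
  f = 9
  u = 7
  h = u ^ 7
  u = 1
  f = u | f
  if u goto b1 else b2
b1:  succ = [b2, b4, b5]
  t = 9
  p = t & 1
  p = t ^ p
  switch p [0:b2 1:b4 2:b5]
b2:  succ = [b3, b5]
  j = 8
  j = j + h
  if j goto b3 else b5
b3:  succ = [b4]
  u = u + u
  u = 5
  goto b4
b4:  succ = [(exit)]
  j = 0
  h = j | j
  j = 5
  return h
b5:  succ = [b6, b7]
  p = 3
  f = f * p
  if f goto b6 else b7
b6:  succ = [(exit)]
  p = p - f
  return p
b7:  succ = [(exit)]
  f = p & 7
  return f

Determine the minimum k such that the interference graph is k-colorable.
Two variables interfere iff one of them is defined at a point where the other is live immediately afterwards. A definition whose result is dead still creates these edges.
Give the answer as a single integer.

Answer: 5

Analysis:
Per-block:
  b0 def {f,h,u} use ∅
  b1 def {p,t} use ∅
  b2 def {j} use {h}
  b3 def {u} use {u}
  b4 def {h,j} use ∅
  b5 def {f,p} use {f}
  b6 def {p} use {f,p}
  b7 def {f} use {p}

Liveness:
  b0 li=∅ lo={f,h,u}
  b1 li={f,h,u} lo={f,h,u}
  b2 li={f,h,u} lo={f,u}
  b3 li={u} lo=∅
  b4 li=∅ lo=∅
  b5 li={f} lo={f,p}
  b6 li={f,p} lo=∅
  b7 li={p} lo=∅

Conflict graph:
  f↔{h,j,p,t,u}
  h↔{f,j,p,t,u}
  j↔{f,h,u}
  p↔{f,h,t,u}
  t↔{f,h,p,u}
  u↔{f,h,j,p,t}

Registers:
  clique {f,h,p,t,u} ⇒ need ≥ 5
  assign f→r0 h→r1 j→r3 p→r3 t→r4 u→r2 — no edge inside a register ⇒ χ ≤ 5
  χ = 5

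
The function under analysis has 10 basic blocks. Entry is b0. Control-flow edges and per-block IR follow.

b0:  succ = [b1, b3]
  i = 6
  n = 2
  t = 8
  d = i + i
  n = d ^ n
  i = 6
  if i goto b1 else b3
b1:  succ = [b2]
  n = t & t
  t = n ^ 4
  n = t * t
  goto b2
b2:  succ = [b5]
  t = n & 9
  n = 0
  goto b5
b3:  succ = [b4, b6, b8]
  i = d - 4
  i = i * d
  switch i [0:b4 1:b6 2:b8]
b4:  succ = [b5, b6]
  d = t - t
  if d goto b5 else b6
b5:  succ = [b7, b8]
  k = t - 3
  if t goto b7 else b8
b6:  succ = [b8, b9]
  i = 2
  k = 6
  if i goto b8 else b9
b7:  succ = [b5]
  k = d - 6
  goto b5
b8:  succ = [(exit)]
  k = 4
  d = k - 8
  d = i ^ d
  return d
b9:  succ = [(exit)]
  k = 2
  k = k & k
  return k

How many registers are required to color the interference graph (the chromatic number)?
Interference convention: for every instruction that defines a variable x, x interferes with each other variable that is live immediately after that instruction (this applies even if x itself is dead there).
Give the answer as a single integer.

Block summaries:
  b0 def {d,i,n,t} use ∅
  b1 def {n,t} use {t}
  b2 def {n,t} use {n}
  b3 def {i} use {d}
  b4 def {d} use {t}
  b5 def {k} use {t}
  b6 def {i,k} use ∅
  b7 def {k} use {d}
  b8 def {d,k} use {i}
  b9 def {k} use ∅

Liveness:
  live b0: ∅→{d,i,t}
  live b1: {d,i,t}→{d,i,n}
  live b2: {d,i,n}→{d,i,t}
  live b3: {d,t}→{i,t}
  live b4: {i,t}→{d,i,t}
  live b5: {d,i,t}→{d,i,t}
  live b6: ∅→{i}
  live b7: {d,i,t}→{d,i,t}
  live b8: {i}→∅
  live b9: ∅→∅

Conflict graph:
  d: {i,k,n,t}
  i: {d,k,n,t}
  k: {d,i,t}
  n: {d,i,t}
  t: {d,i,k,n}

Chromatic number:
  lower bound: {d,i,k,t} mutually conflict ⇒ χ ≥ 4
  assign d→c0 i→c1 k→c3 n→c3 t→c2 — no edge inside a register ⇒ χ ≤ 4
  χ = 4

Answer: 4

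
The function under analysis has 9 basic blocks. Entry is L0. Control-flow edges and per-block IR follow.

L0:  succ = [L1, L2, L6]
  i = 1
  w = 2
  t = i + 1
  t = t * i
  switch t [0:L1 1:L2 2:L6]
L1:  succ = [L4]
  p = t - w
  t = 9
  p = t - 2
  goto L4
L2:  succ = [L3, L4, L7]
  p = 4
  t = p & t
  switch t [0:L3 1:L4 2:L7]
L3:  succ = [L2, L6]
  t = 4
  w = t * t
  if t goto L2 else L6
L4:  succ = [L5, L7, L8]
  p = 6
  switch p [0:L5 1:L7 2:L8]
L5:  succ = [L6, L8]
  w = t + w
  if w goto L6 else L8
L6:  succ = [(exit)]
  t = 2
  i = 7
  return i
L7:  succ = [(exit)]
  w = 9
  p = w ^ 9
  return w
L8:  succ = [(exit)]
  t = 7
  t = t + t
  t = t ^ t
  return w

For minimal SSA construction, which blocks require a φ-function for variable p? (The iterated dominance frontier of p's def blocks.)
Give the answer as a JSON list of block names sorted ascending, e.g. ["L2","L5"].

Answer: ["L2", "L4", "L6", "L7"]

Working:
idom tree: L1←L0 L2←L0 L3←L2 L4←L0 L5←L4 L6←L0 L7←L0 L8←L4
Dom∩ at merges:
  L2: preds {L0,L3}: {L0} ∩ {L0,L2,L3} = {L0}; idom=L0
  L4: preds {L1,L2}: {L0,L1} ∩ {L0,L2} = {L0}; idom=L0
  L6: preds {L0,L3,L5}: {L0} ∩ {L0,L2,L3} ∩ {L0,L4,L5} = {L0}; idom=L0
  L7: preds {L2,L4}: {L0,L2} ∩ {L0,L4} = {L0}; idom=L0
  L8: preds {L4,L5}: {L0,L4} ∩ {L0,L4,L5} = {L0,L4}; idom=L4

DF derivation:
  L2←L0: walk · to L0
  L2←L3: walk L3→L2 to L0
  L4←L1: walk L1 to L0
  L4←L2: walk L2 to L0
  L6←L0: walk · to L0
  L6←L3: walk L3→L2 to L0
  L6←L5: walk L5→L4 to L0
  L7←L2: walk L2 to L0
  L7←L4: walk L4 to L0
  L8←L4: walk · to L4
  L8←L5: walk L5 to L4
  L0 → ∅
  L1 → {L4}
  L2 → {L2,L4,L6,L7}
  L3 → {L2,L6}
  L4 → {L6,L7}
  L5 → {L6,L8}
  L6 → ∅
  L7 → ∅
  L8 → ∅

φ for p: defs {L1,L2,L4,L7}
  DF⁺ = {L2,L4,L6,L7}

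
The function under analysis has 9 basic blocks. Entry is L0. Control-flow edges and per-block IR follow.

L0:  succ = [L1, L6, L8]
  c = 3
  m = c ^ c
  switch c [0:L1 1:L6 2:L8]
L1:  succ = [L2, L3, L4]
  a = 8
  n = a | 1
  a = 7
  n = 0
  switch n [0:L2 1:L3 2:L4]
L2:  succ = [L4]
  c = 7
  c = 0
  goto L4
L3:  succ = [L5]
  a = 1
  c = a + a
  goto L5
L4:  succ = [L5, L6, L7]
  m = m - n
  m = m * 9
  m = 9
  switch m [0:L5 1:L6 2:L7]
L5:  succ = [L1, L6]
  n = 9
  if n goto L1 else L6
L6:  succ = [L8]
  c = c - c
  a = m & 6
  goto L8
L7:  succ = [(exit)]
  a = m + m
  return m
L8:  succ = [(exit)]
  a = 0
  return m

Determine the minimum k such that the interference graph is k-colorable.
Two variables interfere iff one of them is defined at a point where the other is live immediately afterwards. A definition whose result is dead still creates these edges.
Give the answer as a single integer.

def/use:
  L0 def {c,m} use ∅
  L1 def {a,n} use ∅
  L2 def {c} use ∅
  L3 def {a,c} use ∅
  L4 def {m} use {m,n}
  L5 def {n} use ∅
  L6 def {a,c} use {c,m}
  L7 def {a} use {m}
  L8 def {a} use {m}

Backward fixpoint:
  live L0: ∅→{c,m}
  live L1: {c,m}→{c,m,n}
  live L2: {m,n}→{c,m,n}
  live L3: {m}→{c,m}
  live L4: {c,m,n}→{c,m}
  live L5: {c,m}→{c,m}
  live L6: {c,m}→{m}
  live L7: {m}→∅
  live L8: {m}→∅

Interference:
  a — {c,m}
  c — {a,m,n}
  m — {a,c,n}
  n — {c,m}

Chromatic number:
  clique {a,c,m} ⇒ need ≥ 3
  3-colouring: R0={c}  R1={m}  R2={a,n}
  χ = 3

Answer: 3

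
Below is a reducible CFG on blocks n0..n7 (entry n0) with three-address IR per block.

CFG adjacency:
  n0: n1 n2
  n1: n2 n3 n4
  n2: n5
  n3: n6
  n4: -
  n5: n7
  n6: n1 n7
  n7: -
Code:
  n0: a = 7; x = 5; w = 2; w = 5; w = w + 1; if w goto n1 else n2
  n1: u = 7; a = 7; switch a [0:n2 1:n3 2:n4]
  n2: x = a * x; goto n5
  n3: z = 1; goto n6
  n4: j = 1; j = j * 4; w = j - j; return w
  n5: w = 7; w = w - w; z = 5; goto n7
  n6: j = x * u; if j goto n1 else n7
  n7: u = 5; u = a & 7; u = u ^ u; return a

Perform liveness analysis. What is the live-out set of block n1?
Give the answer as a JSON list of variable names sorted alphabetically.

Answer: ["a", "u", "x"]

Working:
Per-block:
  n0: def={a,w,x} ue=∅
  n1: def={a,u} ue=∅
  n2: def={x} ue={a,x}
  n3: def={z} ue=∅
  n4: def={j,w} ue=∅
  n5: def={w,z} ue=∅
  n6: def={j} ue={u,x}
  n7: def={u} ue={a}

Liveness:
  live n0: ∅→{a,x}
  live n1: {x}→{a,u,x}
  live n2: {a,x}→{a}
  live n3: {a,u,x}→{a,u,x}
  live n4: ∅→∅
  live n5: {a}→{a}
  live n6: {a,u,x}→{a,x}
  live n7: {a}→∅

live-out(n1) = ["a", "u", "x"]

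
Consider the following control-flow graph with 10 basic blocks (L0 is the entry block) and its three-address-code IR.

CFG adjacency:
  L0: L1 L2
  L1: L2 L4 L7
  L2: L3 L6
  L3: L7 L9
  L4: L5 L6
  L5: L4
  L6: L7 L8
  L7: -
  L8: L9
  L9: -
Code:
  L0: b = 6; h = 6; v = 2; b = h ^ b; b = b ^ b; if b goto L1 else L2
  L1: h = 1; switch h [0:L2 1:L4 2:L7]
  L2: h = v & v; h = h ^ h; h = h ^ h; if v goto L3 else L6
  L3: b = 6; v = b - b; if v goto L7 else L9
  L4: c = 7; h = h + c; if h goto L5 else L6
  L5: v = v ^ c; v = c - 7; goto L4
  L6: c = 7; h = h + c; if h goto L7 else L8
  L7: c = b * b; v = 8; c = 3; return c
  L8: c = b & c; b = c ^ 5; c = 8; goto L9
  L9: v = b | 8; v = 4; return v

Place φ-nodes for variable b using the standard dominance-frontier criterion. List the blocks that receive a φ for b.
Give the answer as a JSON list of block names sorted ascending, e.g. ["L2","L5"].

idom tree: L1←L0 L2←L0 L3←L2 L4←L1 L5←L4 L6←L0 L7←L0 L8←L6 L9←L0
Dom∩ at merges:
  L2: preds {L0,L1}: {L0} ∩ {L0,L1} = {L0}; idom=L0
  L4: preds {L1,L5}: {L0,L1} ∩ {L0,L1,L4,L5} = {L0,L1}; idom=L1
  L6: preds {L2,L4}: {L0,L2} ∩ {L0,L1,L4} = {L0}; idom=L0
  L7: preds {L1,L3,L6}: {L0,L1} ∩ {L0,L2,L3} ∩ {L0,L6} = {L0}; idom=L0
  L9: preds {L3,L8}: {L0,L2,L3} ∩ {L0,L6,L8} = {L0}; idom=L0

DF walk-up:
  L2←L0: walk · to L0
  L2←L1: walk L1 to L0
  L4←L1: walk · to L1
  L4←L5: walk L5→L4 to L1
  L6←L2: walk L2 to L0
  L6←L4: walk L4→L1 to L0
  L7←L1: walk L1 to L0
  L7←L3: walk L3→L2 to L0
  L7←L6: walk L6 to L0
  L9←L3: walk L3→L2 to L0
  L9←L8: walk L8→L6 to L0
  L0 → ∅
  L1 → {L2,L6,L7}
  L2 → {L6,L7,L9}
  L3 → {L7,L9}
  L4 → {L4,L6}
  L5 → {L4}
  L6 → {L7,L9}
  L7 → ∅
  L8 → {L9}
  L9 → ∅

φ for b: defs {L0,L3,L8}
  DF⁺ = {L7,L9}

Answer: ["L7", "L9"]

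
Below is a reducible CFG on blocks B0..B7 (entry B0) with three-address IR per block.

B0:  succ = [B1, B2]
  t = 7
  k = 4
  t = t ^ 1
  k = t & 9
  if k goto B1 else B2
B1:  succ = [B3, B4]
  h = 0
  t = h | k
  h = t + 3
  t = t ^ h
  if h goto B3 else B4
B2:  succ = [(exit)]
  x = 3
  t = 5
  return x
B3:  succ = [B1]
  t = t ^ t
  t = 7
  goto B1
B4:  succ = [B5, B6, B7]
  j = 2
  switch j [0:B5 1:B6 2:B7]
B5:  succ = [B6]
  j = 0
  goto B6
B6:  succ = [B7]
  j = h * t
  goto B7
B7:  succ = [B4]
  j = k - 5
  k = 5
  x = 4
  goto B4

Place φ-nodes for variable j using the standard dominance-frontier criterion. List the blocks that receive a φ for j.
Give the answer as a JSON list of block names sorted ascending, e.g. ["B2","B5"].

idom tree: B1←B0 B2←B0 B3←B1 B4←B1 B5←B4 B6←B4 B7←B4
Join-block Dom:
  B1: preds {B0,B3}: {B0} ∩ {B0,B1,B3} = {B0}; idom=B0
  B4: preds {B1,B7}: {B0,B1} ∩ {B0,B1,B4,B7} = {B0,B1}; idom=B1
  B6: preds {B4,B5}: {B0,B1,B4} ∩ {B0,B1,B4,B5} = {B0,B1,B4}; idom=B4
  B7: preds {B4,B6}: {B0,B1,B4} ∩ {B0,B1,B4,B6} = {B0,B1,B4}; idom=B4

DF walk-up:
  join B1 pred B0: · stop@B0
  join B1 pred B3: B3→B1 stop@B0
  join B4 pred B1: · stop@B1
  join B4 pred B7: B7→B4 stop@B1
  join B6 pred B4: · stop@B4
  join B6 pred B5: B5 stop@B4
  join B7 pred B4: · stop@B4
  join B7 pred B6: B6 stop@B4
  DF(B0)=∅
  DF(B1)={B1}
  DF(B2)=∅
  DF(B3)={B1}
  DF(B4)={B4}
  DF(B5)={B6}
  DF(B6)={B7}
  DF(B7)={B4}

φ for j: defs {B4,B5,B6,B7}
  DF⁺ = {B4,B6,B7}

Answer: ["B4", "B6", "B7"]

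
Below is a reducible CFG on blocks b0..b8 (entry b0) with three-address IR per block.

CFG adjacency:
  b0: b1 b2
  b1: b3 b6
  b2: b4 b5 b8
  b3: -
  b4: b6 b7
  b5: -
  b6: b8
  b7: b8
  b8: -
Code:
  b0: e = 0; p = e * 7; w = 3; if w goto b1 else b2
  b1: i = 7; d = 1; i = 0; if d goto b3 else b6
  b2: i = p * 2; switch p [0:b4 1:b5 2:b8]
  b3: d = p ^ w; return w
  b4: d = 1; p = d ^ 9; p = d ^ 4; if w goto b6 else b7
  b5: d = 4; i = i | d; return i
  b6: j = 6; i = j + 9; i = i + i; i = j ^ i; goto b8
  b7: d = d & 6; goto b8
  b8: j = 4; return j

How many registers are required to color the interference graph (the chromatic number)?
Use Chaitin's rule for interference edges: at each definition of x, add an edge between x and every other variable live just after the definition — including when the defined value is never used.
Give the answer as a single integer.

Answer: 4

Analysis:
Per-block:
  b0: def={e,p,w} ue=∅
  b1: def={d,i} ue=∅
  b2: def={i} ue={p}
  b3: def={d} ue={p,w}
  b4: def={d,p} ue={w}
  b5: def={d,i} ue={i}
  b6: def={i,j} ue=∅
  b7: def={d} ue={d}
  b8: def={j} ue=∅

Backward fixpoint:
  b0 li=∅ lo={p,w}
  b1 li={p,w} lo={p,w}
  b2 li={p,w} lo={i,w}
  b3 li={p,w} lo=∅
  b4 li={w} lo={d}
  b5 li={i} lo=∅
  b6 li=∅ lo=∅
  b7 li={d} lo=∅
  b8 li=∅ lo=∅

Interfere edges:
  d: {i,p,w}
  e: ∅
  i: {d,j,p,w}
  j: {i}
  p: {d,i,w}
  w: {d,i,p}

Chromatic number:
  clique {d,i,p,w} ⇒ need ≥ 4
  4-colouring: c0={e,i}  c1={d,j}  c2={p}  c3={w}
  χ = 4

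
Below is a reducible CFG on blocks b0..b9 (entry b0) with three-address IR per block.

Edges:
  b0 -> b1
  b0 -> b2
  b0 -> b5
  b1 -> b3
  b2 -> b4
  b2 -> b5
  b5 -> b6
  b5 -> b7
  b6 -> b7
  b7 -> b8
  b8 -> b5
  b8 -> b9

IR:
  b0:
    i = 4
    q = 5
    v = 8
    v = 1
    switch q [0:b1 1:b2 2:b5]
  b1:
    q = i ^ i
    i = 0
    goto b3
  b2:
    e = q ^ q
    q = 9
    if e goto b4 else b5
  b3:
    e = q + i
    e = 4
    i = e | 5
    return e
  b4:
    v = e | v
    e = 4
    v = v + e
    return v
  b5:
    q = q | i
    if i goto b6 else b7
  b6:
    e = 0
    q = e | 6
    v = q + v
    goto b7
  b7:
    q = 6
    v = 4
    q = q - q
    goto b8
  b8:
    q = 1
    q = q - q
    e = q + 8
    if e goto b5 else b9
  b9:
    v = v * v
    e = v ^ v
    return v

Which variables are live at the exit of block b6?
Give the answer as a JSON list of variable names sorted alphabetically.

Answer: ["i"]

Derivation:
Per-block:
  b0: def={i,q,v} ue=∅
  b1: def={i,q} ue={i}
  b2: def={e,q} ue={q}
  b3: def={e,i} ue={i,q}
  b4: def={e,v} ue={e,v}
  b5: def={q} ue={i,q}
  b6: def={e,q,v} ue={v}
  b7: def={q,v} ue=∅
  b8: def={e,q} ue=∅
  b9: def={e,v} ue={v}

Live sets:
  live b0: ∅→{i,q,v}
  live b1: {i}→{i,q}
  live b2: {i,q,v}→{e,i,q,v}
  live b3: {i,q}→∅
  live b4: {e,v}→∅
  live b5: {i,q,v}→{i,v}
  live b6: {i,v}→{i}
  live b7: {i}→{i,v}
  live b8: {i,v}→{i,q,v}
  live b9: {v}→∅

live-out(b6) = ["i"]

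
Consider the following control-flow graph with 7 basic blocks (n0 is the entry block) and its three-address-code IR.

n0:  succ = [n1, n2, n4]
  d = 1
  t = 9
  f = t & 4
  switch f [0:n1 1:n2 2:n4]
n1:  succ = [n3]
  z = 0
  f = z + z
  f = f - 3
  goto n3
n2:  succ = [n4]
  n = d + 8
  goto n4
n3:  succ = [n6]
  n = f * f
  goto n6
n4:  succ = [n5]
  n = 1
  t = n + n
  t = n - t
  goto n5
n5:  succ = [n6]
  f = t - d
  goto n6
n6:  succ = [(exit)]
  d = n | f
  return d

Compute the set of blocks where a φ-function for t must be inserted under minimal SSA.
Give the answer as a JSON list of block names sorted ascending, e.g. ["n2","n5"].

idom tree: n1←n0 n2←n0 n3←n1 n4←n0 n5←n4 n6←n0
Join-block Dom:
  n4: preds {n0,n2}: {n0} ∩ {n0,n2} = {n0}; idom=n0
  n6: preds {n3,n5}: {n0,n1,n3} ∩ {n0,n4,n5} = {n0}; idom=n0

DF derivation:
  join n4 pred n0: · stop@n0
  join n4 pred n2: n2 stop@n0
  join n6 pred n3: n3→n1 stop@n0
  join n6 pred n5: n5→n4 stop@n0
  DF(n0)=∅
  DF(n1)={n6}
  DF(n2)={n4}
  DF(n3)={n6}
  DF(n4)={n6}
  DF(n5)={n6}
  DF(n6)=∅

φ for t: defs {n0,n4}
  DF⁺ = {n6}

Answer: ["n6"]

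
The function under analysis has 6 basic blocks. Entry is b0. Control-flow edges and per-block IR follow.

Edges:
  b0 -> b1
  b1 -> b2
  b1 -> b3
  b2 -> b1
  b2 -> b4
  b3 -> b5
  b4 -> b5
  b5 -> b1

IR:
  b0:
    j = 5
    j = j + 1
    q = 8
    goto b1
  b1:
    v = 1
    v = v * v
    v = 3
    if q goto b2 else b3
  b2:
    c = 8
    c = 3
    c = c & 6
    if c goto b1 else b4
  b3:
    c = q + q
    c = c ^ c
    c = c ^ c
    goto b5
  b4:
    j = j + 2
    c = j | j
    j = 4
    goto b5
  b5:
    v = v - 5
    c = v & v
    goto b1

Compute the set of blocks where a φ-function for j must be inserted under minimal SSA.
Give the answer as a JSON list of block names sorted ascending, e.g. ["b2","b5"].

idom tree: b1←b0 b2←b1 b3←b1 b4←b2 b5←b1
Dom∩ at merges:
  b1: preds {b0,b2,b5}: {b0} ∩ {b0,b1,b2} ∩ {b0,b1,b5} = {b0}; idom=b0
  b5: preds {b3,b4}: {b0,b1,b3} ∩ {b0,b1,b2,b4} = {b0,b1}; idom=b1

Frontier:
  join b1 pred b0: · stop@b0
  join b1 pred b2: b2→b1 stop@b0
  join b1 pred b5: b5→b1 stop@b0
  join b5 pred b3: b3 stop@b1
  join b5 pred b4: b4→b2 stop@b1
  DF(b0)=∅
  DF(b1)={b1}
  DF(b2)={b1,b5}
  DF(b3)={b5}
  DF(b4)={b5}
  DF(b5)={b1}

φ for j: defs {b0,b4}
  DF⁺ = {b1,b5}

Answer: ["b1", "b5"]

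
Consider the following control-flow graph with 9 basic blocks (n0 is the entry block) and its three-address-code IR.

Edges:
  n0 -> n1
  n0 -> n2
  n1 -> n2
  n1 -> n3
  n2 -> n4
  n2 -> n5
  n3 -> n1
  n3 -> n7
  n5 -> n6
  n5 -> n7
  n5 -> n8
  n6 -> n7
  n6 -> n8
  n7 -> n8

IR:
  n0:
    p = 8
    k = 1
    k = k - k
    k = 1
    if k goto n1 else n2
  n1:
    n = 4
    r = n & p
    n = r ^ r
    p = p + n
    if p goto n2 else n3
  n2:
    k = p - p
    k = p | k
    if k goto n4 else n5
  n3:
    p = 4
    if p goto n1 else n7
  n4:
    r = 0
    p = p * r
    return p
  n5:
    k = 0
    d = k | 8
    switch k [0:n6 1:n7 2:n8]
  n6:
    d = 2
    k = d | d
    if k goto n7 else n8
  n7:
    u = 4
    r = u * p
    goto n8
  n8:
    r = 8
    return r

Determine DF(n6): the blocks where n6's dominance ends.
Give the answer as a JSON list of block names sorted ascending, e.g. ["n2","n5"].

idom tree: n1←n0 n2←n0 n3←n1 n4←n2 n5←n2 n6←n5 n7←n0 n8←n0
Join-block Dom:
  n1: preds {n0,n3}: {n0} ∩ {n0,n1,n3} = {n0}; idom=n0
  n2: preds {n0,n1}: {n0} ∩ {n0,n1} = {n0}; idom=n0
  n7: preds {n3,n5,n6}: {n0,n1,n3} ∩ {n0,n2,n5} ∩ {n0,n2,n5,n6} = {n0}; idom=n0
  n8: preds {n5,n6,n7}: {n0,n2,n5} ∩ {n0,n2,n5,n6} ∩ {n0,n7} = {n0}; idom=n0

DF walk-up:
  n1←n0: walk · to n0
  n1←n3: walk n3→n1 to n0
  n2←n0: walk · to n0
  n2←n1: walk n1 to n0
  n7←n3: walk n3→n1 to n0
  n7←n5: walk n5→n2 to n0
  n7←n6: walk n6→n5→n2 to n0
  n8←n5: walk n5→n2 to n0
  n8←n6: walk n6→n5→n2 to n0
  n8←n7: walk n7 to n0
  DF(n0)=∅
  DF(n1)={n1,n2,n7}
  DF(n2)={n7,n8}
  DF(n3)={n1,n7}
  DF(n4)=∅
  DF(n5)={n7,n8}
  DF(n6)={n7,n8}
  DF(n7)={n8}
  DF(n8)=∅

DF(n6) = ["n7", "n8"]

Answer: ["n7", "n8"]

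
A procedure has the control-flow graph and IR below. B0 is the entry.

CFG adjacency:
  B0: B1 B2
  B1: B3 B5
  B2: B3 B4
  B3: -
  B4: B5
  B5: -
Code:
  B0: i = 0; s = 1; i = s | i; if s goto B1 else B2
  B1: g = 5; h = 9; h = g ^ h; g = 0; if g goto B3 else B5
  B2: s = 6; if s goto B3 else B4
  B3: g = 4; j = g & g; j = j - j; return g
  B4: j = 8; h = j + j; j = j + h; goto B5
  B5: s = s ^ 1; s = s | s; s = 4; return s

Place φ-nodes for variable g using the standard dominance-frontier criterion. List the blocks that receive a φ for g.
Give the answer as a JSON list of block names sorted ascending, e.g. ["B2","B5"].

Answer: ["B3", "B5"]

Working:
idom tree: B1←B0 B2←B0 B3←B0 B4←B2 B5←B0
Dom∩ at merges:
  B3: preds {B1,B2}: {B0,B1} ∩ {B0,B2} = {B0}; idom=B0
  B5: preds {B1,B4}: {B0,B1} ∩ {B0,B2,B4} = {B0}; idom=B0

Frontier:
  B3←B1: walk B1 to B0
  B3←B2: walk B2 to B0
  B5←B1: walk B1 to B0
  B5←B4: walk B4→B2 to B0
  B0: DF=∅
  B1: DF={B3,B5}
  B2: DF={B3,B5}
  B3: DF=∅
  B4: DF={B5}
  B5: DF=∅

φ for g: defs {B1,B3}
  DF⁺ = {B3,B5}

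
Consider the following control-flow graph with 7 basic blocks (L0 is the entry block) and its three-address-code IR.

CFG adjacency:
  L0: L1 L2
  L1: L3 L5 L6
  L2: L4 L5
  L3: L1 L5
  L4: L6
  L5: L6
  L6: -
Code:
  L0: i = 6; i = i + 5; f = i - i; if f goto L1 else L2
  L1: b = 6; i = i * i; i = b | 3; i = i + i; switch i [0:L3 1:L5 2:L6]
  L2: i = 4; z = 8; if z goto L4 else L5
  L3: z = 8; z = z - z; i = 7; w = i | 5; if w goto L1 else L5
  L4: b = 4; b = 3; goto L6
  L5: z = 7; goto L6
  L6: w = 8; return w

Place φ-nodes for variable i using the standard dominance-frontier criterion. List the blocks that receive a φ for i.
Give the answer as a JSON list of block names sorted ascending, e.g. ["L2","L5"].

Answer: ["L1", "L5", "L6"]

Derivation:
idom tree: L1←L0 L2←L0 L3←L1 L4←L2 L5←L0 L6←L0
Dom at joins:
  L1: preds {L0,L3}: {L0} ∩ {L0,L1,L3} = {L0}; idom=L0
  L5: preds {L1,L2,L3}: {L0,L1} ∩ {L0,L2} ∩ {L0,L1,L3} = {L0}; idom=L0
  L6: preds {L1,L4,L5}: {L0,L1} ∩ {L0,L2,L4} ∩ {L0,L5} = {L0}; idom=L0

DF derivation:
  join L1 pred L0: · stop@L0
  join L1 pred L3: L3→L1 stop@L0
  join L5 pred L1: L1 stop@L0
  join L5 pred L2: L2 stop@L0
  join L5 pred L3: L3→L1 stop@L0
  join L6 pred L1: L1 stop@L0
  join L6 pred L4: L4→L2 stop@L0
  join L6 pred L5: L5 stop@L0
  DF(L0)=∅
  DF(L1)={L1,L5,L6}
  DF(L2)={L5,L6}
  DF(L3)={L1,L5}
  DF(L4)={L6}
  DF(L5)={L6}
  DF(L6)=∅

φ for i: defs {L0,L1,L2,L3}
  DF⁺ = {L1,L5,L6}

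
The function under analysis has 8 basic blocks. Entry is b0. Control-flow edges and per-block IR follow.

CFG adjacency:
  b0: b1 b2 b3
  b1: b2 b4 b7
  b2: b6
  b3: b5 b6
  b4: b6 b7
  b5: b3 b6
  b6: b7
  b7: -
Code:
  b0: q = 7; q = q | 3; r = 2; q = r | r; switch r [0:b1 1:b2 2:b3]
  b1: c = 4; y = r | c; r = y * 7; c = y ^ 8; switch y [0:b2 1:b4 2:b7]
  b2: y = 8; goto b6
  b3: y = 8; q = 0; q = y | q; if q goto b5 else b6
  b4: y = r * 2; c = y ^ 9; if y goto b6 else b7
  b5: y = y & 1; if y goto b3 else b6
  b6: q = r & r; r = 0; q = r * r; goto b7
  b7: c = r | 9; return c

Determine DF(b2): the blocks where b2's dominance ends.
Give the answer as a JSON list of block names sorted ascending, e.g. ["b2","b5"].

Answer: ["b6"]

Derivation:
idom tree: b1←b0 b2←b0 b3←b0 b4←b1 b5←b3 b6←b0 b7←b0
Join-block Dom:
  b2: preds {b0,b1}: {b0} ∩ {b0,b1} = {b0}; idom=b0
  b3: preds {b0,b5}: {b0} ∩ {b0,b3,b5} = {b0}; idom=b0
  b6: preds {b2,b3,b4,b5}: {b0,b2} ∩ {b0,b3} ∩ {b0,b1,b4} ∩ {b0,b3,b5} = {b0}; idom=b0
  b7: preds {b1,b4,b6}: {b0,b1} ∩ {b0,b1,b4} ∩ {b0,b6} = {b0}; idom=b0

DF walk-up:
  b2←b0: walk · to b0
  b2←b1: walk b1 to b0
  b3←b0: walk · to b0
  b3←b5: walk b5→b3 to b0
  b6←b2: walk b2 to b0
  b6←b3: walk b3 to b0
  b6←b4: walk b4→b1 to b0
  b6←b5: walk b5→b3 to b0
  b7←b1: walk b1 to b0
  b7←b4: walk b4→b1 to b0
  b7←b6: walk b6 to b0
  b0 → ∅
  b1 → {b2,b6,b7}
  b2 → {b6}
  b3 → {b3,b6}
  b4 → {b6,b7}
  b5 → {b3,b6}
  b6 → {b7}
  b7 → ∅

DF(b2) = ["b6"]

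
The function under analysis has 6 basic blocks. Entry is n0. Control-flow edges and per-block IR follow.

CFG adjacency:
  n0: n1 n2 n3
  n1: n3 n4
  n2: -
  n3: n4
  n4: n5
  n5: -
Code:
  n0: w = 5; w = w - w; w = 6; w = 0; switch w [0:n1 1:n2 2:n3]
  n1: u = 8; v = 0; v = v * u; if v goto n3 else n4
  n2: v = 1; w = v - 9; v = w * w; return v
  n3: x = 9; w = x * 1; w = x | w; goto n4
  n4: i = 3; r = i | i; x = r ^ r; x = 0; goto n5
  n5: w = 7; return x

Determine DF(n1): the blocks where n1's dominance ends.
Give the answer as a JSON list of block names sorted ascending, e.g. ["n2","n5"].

Answer: ["n3", "n4"]

Derivation:
idom tree: n1←n0 n2←n0 n3←n0 n4←n0 n5←n4
Dom∩ at merges:
  n3: preds {n0,n1}: {n0} ∩ {n0,n1} = {n0}; idom=n0
  n4: preds {n1,n3}: {n0,n1} ∩ {n0,n3} = {n0}; idom=n0

DF derivation:
  n3←n0: walk · to n0
  n3←n1: walk n1 to n0
  n4←n1: walk n1 to n0
  n4←n3: walk n3 to n0
  n0 → ∅
  n1 → {n3,n4}
  n2 → ∅
  n3 → {n4}
  n4 → ∅
  n5 → ∅

DF(n1) = ["n3", "n4"]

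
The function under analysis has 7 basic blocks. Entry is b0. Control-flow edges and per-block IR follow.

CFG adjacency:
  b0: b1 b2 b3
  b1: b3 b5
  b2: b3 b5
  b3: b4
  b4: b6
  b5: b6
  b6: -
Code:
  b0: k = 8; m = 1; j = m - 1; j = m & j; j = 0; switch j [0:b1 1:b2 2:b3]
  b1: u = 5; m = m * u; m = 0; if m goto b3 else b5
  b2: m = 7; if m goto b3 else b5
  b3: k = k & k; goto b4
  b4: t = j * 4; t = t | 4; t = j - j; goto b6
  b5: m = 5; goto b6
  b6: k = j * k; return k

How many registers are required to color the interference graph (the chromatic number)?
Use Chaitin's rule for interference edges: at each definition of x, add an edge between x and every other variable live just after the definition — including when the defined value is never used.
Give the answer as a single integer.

Answer: 4

Working:
def/use:
  b0: def={j,k,m} ue=∅
  b1: def={m,u} ue={m}
  b2: def={m} ue=∅
  b3: def={k} ue={k}
  b4: def={t} ue={j}
  b5: def={m} ue=∅
  b6: def={k} ue={j,k}

Live sets:
  live b0: ∅→{j,k,m}
  live b1: {j,k,m}→{j,k}
  live b2: {j,k}→{j,k}
  live b3: {j,k}→{j,k}
  live b4: {j,k}→{j,k}
  live b5: {j,k}→{j,k}
  live b6: {j,k}→∅

Interfere edges:
  j: {k,m,t,u}
  k: {j,m,t,u}
  m: {j,k,u}
  t: {j,k}
  u: {j,k,m}

Chromatic number:
  clique {j,k,m,u} ⇒ need ≥ 4
  assign j→r0 k→r1 m→r2 t→r2 u→r3 — no edge inside a register ⇒ χ ≤ 4
  χ = 4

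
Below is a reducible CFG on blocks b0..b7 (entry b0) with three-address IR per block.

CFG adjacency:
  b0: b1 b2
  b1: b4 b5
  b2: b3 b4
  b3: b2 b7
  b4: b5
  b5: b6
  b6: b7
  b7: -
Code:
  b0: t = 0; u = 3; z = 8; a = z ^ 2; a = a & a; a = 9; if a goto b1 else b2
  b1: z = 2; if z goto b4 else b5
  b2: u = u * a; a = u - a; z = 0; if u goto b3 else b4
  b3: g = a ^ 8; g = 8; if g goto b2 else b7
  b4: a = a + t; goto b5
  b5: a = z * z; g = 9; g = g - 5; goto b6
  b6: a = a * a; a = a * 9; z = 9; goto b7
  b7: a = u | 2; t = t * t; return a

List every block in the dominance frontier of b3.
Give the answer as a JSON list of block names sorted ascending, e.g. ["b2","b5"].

Answer: ["b2", "b7"]

Analysis:
idom tree: b1←b0 b2←b0 b3←b2 b4←b0 b5←b0 b6←b5 b7←b0
Join-block Dom:
  b2: preds {b0,b3}: {b0} ∩ {b0,b2,b3} = {b0}; idom=b0
  b4: preds {b1,b2}: {b0,b1} ∩ {b0,b2} = {b0}; idom=b0
  b5: preds {b1,b4}: {b0,b1} ∩ {b0,b4} = {b0}; idom=b0
  b7: preds {b3,b6}: {b0,b2,b3} ∩ {b0,b5,b6} = {b0}; idom=b0

DF derivation:
  b2←b0: walk · to b0
  b2←b3: walk b3→b2 to b0
  b4←b1: walk b1 to b0
  b4←b2: walk b2 to b0
  b5←b1: walk b1 to b0
  b5←b4: walk b4 to b0
  b7←b3: walk b3→b2 to b0
  b7←b6: walk b6→b5 to b0
  b0: DF=∅
  b1: DF={b4,b5}
  b2: DF={b2,b4,b7}
  b3: DF={b2,b7}
  b4: DF={b5}
  b5: DF={b7}
  b6: DF={b7}
  b7: DF=∅

DF(b3) = ["b2", "b7"]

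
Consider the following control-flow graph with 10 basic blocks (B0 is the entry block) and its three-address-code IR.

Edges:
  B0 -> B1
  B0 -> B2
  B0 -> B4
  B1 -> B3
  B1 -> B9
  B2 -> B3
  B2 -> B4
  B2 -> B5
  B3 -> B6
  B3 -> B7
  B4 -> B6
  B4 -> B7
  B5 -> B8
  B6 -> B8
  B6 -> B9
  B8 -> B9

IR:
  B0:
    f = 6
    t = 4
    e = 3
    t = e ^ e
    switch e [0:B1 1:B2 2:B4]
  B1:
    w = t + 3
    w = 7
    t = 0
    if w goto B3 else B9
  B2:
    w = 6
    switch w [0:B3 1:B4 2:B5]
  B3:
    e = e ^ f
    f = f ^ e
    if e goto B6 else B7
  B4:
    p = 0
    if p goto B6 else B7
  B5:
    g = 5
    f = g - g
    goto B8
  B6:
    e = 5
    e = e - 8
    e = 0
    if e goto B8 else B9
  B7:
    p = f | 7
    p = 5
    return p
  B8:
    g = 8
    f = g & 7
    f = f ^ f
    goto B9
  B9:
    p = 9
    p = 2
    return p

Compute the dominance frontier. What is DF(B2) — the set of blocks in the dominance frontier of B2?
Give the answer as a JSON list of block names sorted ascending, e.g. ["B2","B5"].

Answer: ["B3", "B4", "B8"]

Working:
idom tree: B1←B0 B2←B0 B3←B0 B4←B0 B5←B2 B6←B0 B7←B0 B8←B0 B9←B0
Dom at joins:
  B3: preds {B1,B2}: {B0,B1} ∩ {B0,B2} = {B0}; idom=B0
  B4: preds {B0,B2}: {B0} ∩ {B0,B2} = {B0}; idom=B0
  B6: preds {B3,B4}: {B0,B3} ∩ {B0,B4} = {B0}; idom=B0
  B7: preds {B3,B4}: {B0,B3} ∩ {B0,B4} = {B0}; idom=B0
  B8: preds {B5,B6}: {B0,B2,B5} ∩ {B0,B6} = {B0}; idom=B0
  B9: preds {B1,B6,B8}: {B0,B1} ∩ {B0,B6} ∩ {B0,B8} = {B0}; idom=B0

Frontier:
  join B3 pred B1: B1 stop@B0
  join B3 pred B2: B2 stop@B0
  join B4 pred B0: · stop@B0
  join B4 pred B2: B2 stop@B0
  join B6 pred B3: B3 stop@B0
  join B6 pred B4: B4 stop@B0
  join B7 pred B3: B3 stop@B0
  join B7 pred B4: B4 stop@B0
  join B8 pred B5: B5→B2 stop@B0
  join B8 pred B6: B6 stop@B0
  join B9 pred B1: B1 stop@B0
  join B9 pred B6: B6 stop@B0
  join B9 pred B8: B8 stop@B0
  B0 → ∅
  B1 → {B3,B9}
  B2 → {B3,B4,B8}
  B3 → {B6,B7}
  B4 → {B6,B7}
  B5 → {B8}
  B6 → {B8,B9}
  B7 → ∅
  B8 → {B9}
  B9 → ∅

DF(B2) = ["B3", "B4", "B8"]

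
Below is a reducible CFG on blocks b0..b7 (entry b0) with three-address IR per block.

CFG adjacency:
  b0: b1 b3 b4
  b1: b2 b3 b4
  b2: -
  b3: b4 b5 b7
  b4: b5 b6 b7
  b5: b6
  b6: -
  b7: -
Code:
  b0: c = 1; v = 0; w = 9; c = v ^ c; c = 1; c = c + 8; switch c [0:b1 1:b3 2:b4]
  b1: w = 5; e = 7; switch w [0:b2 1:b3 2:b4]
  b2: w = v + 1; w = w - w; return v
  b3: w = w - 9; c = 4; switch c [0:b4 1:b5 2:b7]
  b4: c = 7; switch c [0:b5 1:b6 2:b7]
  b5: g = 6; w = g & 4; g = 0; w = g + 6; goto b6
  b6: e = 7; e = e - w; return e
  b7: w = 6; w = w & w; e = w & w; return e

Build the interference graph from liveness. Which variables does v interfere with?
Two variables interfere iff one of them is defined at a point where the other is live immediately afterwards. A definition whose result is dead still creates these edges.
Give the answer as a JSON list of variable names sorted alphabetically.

Block summaries:
  b0: {c,v,w} / ∅
  b1: {e,w} / ∅
  b2: {w} / {v}
  b3: {c,w} / {w}
  b4: {c} / ∅
  b5: {g,w} / ∅
  b6: {e} / {w}
  b7: {e,w} / ∅

Liveness:
  live b0: ∅→{v,w}
  live b1: {v}→{v,w}
  live b2: {v}→∅
  live b3: {w}→{w}
  live b4: {w}→{w}
  live b5: ∅→{w}
  live b6: {w}→∅
  live b7: ∅→∅

Conflict graph:
  c — {v,w}
  e — {v,w}
  g — ∅
  v — {c,e,w}
  w — {c,e,v}

N(v) = ["c", "e", "w"]

Answer: ["c", "e", "w"]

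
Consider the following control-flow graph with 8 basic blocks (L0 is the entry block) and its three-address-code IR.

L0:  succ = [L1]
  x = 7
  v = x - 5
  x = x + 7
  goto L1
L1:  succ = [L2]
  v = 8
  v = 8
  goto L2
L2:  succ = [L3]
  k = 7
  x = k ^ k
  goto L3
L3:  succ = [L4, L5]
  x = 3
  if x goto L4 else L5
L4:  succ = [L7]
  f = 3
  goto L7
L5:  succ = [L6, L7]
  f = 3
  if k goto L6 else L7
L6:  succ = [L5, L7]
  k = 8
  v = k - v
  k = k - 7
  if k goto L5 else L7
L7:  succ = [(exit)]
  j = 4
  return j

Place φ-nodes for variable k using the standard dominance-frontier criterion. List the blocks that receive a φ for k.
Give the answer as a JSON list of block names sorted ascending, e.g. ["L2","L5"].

Answer: ["L5", "L7"]

Derivation:
idom tree: L1←L0 L2←L1 L3←L2 L4←L3 L5←L3 L6←L5 L7←L3
Dom∩ at merges:
  L5: preds {L3,L6}: {L0,L1,L2,L3} ∩ {L0,L1,L2,L3,L5,L6} = {L0,L1,L2,L3}; idom=L3
  L7: preds {L4,L5,L6}: {L0,L1,L2,L3,L4} ∩ {L0,L1,L2,L3,L5} ∩ {L0,L1,L2,L3,L5,L6} = {L0,L1,L2,L3}; idom=L3

Frontier:
  join L5 pred L3: · stop@L3
  join L5 pred L6: L6→L5 stop@L3
  join L7 pred L4: L4 stop@L3
  join L7 pred L5: L5 stop@L3
  join L7 pred L6: L6→L5 stop@L3
  L0: DF=∅
  L1: DF=∅
  L2: DF=∅
  L3: DF=∅
  L4: DF={L7}
  L5: DF={L5,L7}
  L6: DF={L5,L7}
  L7: DF=∅

φ for k: defs {L2,L6}
  DF⁺ = {L5,L7}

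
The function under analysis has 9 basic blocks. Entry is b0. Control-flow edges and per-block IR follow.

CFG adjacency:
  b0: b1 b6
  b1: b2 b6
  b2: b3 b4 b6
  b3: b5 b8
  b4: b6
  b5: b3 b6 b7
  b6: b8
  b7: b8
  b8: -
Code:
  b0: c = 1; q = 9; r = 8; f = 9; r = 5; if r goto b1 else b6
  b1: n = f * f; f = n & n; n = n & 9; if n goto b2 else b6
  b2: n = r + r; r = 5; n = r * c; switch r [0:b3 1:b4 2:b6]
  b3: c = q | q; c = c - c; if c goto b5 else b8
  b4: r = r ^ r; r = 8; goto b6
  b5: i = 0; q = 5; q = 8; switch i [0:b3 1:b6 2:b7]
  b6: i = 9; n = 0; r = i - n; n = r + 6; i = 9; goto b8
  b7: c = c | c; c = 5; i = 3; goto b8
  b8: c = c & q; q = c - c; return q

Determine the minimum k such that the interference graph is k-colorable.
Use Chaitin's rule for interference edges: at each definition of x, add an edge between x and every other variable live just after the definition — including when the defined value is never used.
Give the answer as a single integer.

def/use:
  b0 def {c,f,q,r} use ∅
  b1 def {f,n} use {f}
  b2 def {n,r} use {c,r}
  b3 def {c} use {q}
  b4 def {r} use {r}
  b5 def {i,q} use ∅
  b6 def {i,n,r} use ∅
  b7 def {c,i} use {c}
  b8 def {c,q} use {c,q}

Live sets:
  b0 li=∅ lo={c,f,q,r}
  b1 li={c,f,q,r} lo={c,q,r}
  b2 li={c,q,r} lo={c,q,r}
  b3 li={q} lo={c,q}
  b4 li={c,q,r} lo={c,q}
  b5 li={c} lo={c,q}
  b6 li={c,q} lo={c,q}
  b7 li={c,q} lo={c,q}
  b8 li={c,q} lo=∅

Interfere edges:
  c↔{f,i,n,q,r}
  f↔{c,n,q,r}
  i↔{c,n,q}
  n↔{c,f,i,q,r}
  q↔{c,f,i,n,r}
  r↔{c,f,n,q}

Colouring:
  lower bound: {c,f,n,q,r} mutually conflict ⇒ χ ≥ 5
  5-colouring: r0={c}  r1={n}  r2={q}  r3={f,i}  r4={r}
  χ = 5

Answer: 5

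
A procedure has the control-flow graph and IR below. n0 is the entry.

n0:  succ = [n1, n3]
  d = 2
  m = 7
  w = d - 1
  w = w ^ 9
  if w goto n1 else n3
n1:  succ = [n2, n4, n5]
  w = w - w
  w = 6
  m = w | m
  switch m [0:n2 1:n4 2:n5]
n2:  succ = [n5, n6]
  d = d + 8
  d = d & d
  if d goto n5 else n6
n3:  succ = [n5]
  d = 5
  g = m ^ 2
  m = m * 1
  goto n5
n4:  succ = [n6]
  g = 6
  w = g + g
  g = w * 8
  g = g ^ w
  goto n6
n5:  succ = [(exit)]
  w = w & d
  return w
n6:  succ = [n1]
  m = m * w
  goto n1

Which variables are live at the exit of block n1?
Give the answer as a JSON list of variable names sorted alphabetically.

def/use:
  n0: {d,m,w} / ∅
  n1: {m,w} / {m,w}
  n2: {d} / {d}
  n3: {d,g,m} / {m}
  n4: {g,w} / ∅
  n5: {w} / {d,w}
  n6: {m} / {m,w}

Live sets:
  live n0: ∅→{d,m,w}
  live n1: {d,m,w}→{d,m,w}
  live n2: {d,m,w}→{d,m,w}
  live n3: {m,w}→{d,w}
  live n4: {d,m}→{d,m,w}
  live n5: {d,w}→∅
  live n6: {d,m,w}→{d,m,w}

live-out(n1) = ["d", "m", "w"]

Answer: ["d", "m", "w"]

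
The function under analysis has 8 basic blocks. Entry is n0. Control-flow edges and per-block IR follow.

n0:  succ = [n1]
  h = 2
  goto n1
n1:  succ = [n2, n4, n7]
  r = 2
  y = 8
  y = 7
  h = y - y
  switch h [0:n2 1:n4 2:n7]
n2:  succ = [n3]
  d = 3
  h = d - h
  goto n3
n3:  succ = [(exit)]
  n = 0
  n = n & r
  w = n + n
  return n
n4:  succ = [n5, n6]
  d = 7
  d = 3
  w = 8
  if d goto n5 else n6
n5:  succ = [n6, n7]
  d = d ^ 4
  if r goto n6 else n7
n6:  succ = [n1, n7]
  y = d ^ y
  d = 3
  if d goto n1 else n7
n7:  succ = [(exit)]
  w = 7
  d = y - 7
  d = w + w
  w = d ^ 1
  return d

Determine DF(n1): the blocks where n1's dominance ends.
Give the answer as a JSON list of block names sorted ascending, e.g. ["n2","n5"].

Answer: ["n1"]

Analysis:
idom tree: n1←n0 n2←n1 n3←n2 n4←n1 n5←n4 n6←n4 n7←n1
Dom at joins:
  n1: preds {n0,n6}: {n0} ∩ {n0,n1,n4,n6} = {n0}; idom=n0
  n6: preds {n4,n5}: {n0,n1,n4} ∩ {n0,n1,n4,n5} = {n0,n1,n4}; idom=n4
  n7: preds {n1,n5,n6}: {n0,n1} ∩ {n0,n1,n4,n5} ∩ {n0,n1,n4,n6} = {n0,n1}; idom=n1

Frontier:
  join n1 pred n0: · stop@n0
  join n1 pred n6: n6→n4→n1 stop@n0
  join n6 pred n4: · stop@n4
  join n6 pred n5: n5 stop@n4
  join n7 pred n1: · stop@n1
  join n7 pred n5: n5→n4 stop@n1
  join n7 pred n6: n6→n4 stop@n1
  n0 → ∅
  n1 → {n1}
  n2 → ∅
  n3 → ∅
  n4 → {n1,n7}
  n5 → {n6,n7}
  n6 → {n1,n7}
  n7 → ∅

DF(n1) = ["n1"]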